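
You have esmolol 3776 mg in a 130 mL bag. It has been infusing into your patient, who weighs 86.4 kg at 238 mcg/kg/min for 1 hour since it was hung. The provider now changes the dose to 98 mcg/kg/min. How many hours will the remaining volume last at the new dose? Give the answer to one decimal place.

5.0 hours

Initial rate:
Dose = 238 mcg/kg/min × 86.4 kg = 20563.2 mcg/min
20563.2 mcg/min × 60 min/hr = 1233792 mcg/hr
Concentration = 3776 mg ÷ 130 mL = 29.04615 mg/mL = 29046.15 mcg/mL
Rate = 1233792 mcg/hr ÷ 29046.15 mcg/mL = 42.47695 mL/hr
Volume infused so far = 42.47695 mL/hr × 1 hr = 42.47695 mL
Volume remaining = 130 − 42.47695 = 87.52305 mL
New rate:
Dose = 98 mcg/kg/min × 86.4 kg = 8467.2 mcg/min
8467.2 mcg/min × 60 min/hr = 508032 mcg/hr
Rate = 508032 mcg/hr ÷ 29046.15 mcg/mL = 17.49051 mL/hr
Time remaining = 87.52305 mL ÷ 17.49051 mL/hr = 5.004031 hr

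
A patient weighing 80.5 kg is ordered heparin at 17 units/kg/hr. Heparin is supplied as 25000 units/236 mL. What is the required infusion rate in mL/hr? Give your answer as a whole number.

Dose = 17 units/kg/hr × 80.5 kg = 1368.5 units/hr
Concentration = 25000 units ÷ 236 mL = 105.9322 units/mL
Rate = 1368.5 units/hr ÷ 105.9322 units/mL = 12.91864 mL/hr

13 mL/hr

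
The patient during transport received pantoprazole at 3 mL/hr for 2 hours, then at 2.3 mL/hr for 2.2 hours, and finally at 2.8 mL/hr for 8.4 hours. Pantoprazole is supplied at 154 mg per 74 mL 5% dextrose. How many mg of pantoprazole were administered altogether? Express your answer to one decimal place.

72.0 mg

Concentration = 154 mg ÷ 74 mL = 2.081081 mg/mL
Stage 1: 3 mL/hr × 2 hr = 6 mL → 6 mL × 2.081081 mg/mL = 12.48649 mg
Stage 2: 2.3 mL/hr × 2.2 hr = 5.06 mL → 5.06 mL × 2.081081 mg/mL = 10.53027 mg
Stage 3: 2.8 mL/hr × 8.4 hr = 23.52 mL → 23.52 mL × 2.081081 mg/mL = 48.94703 mg
Total = 12.48649 + 10.53027 + 48.94703 = 71.96378 mg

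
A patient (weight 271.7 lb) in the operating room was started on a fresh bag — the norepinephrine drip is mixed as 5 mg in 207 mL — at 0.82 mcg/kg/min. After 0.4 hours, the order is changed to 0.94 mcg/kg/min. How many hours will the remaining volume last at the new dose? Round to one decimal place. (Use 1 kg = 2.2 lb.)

Initial rate:
Weight = 271.7 lb ÷ 2.2 lb/kg = 123.5 kg
Dose = 0.82 mcg/kg/min × 123.5 kg = 101.27 mcg/min
101.27 mcg/min × 60 min/hr = 6076.2 mcg/hr
Concentration = 5 mg ÷ 207 mL = 0.02415459 mg/mL = 24.15459 mcg/mL
Rate = 6076.2 mcg/hr ÷ 24.15459 mcg/mL = 251.5547 mL/hr
Volume infused so far = 251.5547 mL/hr × 0.4 hr = 100.6219 mL
Volume remaining = 207 − 100.6219 = 106.3781 mL
New rate:
Dose = 0.94 mcg/kg/min × 123.5 kg = 116.09 mcg/min
116.09 mcg/min × 60 min/hr = 6965.4 mcg/hr
Rate = 6965.4 mcg/hr ÷ 24.15459 mcg/mL = 288.3676 mL/hr
Time remaining = 106.3781 mL ÷ 288.3676 mL/hr = 0.3688977 hr

0.4 hours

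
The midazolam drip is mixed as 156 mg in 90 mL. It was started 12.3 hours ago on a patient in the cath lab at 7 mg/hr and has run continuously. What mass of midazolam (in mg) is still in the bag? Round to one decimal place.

69.9 mg

Concentration = 156 mg ÷ 90 mL = 1.733333 mg/mL
Rate = 7 mg/hr ÷ 1.733333 mg/mL = 4.038462 mL/hr
Volume infused = 4.038462 mL/hr × 12.3 hr = 49.67308 mL
Volume remaining = 90 − 49.67308 = 40.32692 mL
Drug remaining = 40.32692 mL × 1.733333 mg/mL = 69.9 mg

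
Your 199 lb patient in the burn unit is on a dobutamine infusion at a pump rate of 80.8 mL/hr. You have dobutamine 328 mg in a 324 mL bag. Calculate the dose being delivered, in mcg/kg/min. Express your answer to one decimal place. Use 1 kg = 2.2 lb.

Weight = 199 lb ÷ 2.2 lb/kg = 90.45455 kg
Concentration = 328 mg ÷ 324 mL = 1.012346 mg/mL = 1012.346 mcg/mL
Drug rate = 80.8 mL/hr × 1012.346 mcg/mL = 81797.53 mcg/hr
81797.53 mcg/hr ÷ 60 min/hr = 1363.292 mcg/min
1363.292 mcg/min ÷ 90.45455 kg = 15.07157 mcg/kg/min

15.1 mcg/kg/min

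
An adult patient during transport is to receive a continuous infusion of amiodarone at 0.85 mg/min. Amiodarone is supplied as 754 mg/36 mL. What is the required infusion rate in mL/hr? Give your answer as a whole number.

0.85 mg/min × 60 min/hr = 51 mg/hr
Concentration = 754 mg ÷ 36 mL = 20.94444 mg/mL
Rate = 51 mg/hr ÷ 20.94444 mg/mL = 2.435013 mL/hr

2 mL/hr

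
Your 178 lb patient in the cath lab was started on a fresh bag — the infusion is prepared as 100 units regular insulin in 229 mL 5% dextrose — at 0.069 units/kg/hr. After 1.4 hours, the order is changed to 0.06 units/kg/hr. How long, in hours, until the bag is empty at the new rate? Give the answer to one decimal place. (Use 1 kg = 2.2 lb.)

19.0 hours

Initial rate:
Weight = 178 lb ÷ 2.2 lb/kg = 80.90909 kg
Dose = 0.069 units/kg/hr × 80.90909 kg = 5.582727 units/hr
Concentration = 100 units ÷ 229 mL = 0.4366812 units/mL
Rate = 5.582727 units/hr ÷ 0.4366812 units/mL = 12.78445 mL/hr
Volume infused so far = 12.78445 mL/hr × 1.4 hr = 17.89822 mL
Volume remaining = 229 − 17.89822 = 211.1018 mL
New rate:
Dose = 0.06 units/kg/hr × 80.90909 kg = 4.854545 units/hr
Rate = 4.854545 units/hr ÷ 0.4366812 units/mL = 11.11691 mL/hr
Time remaining = 211.1018 mL ÷ 11.11691 mL/hr = 18.98925 hr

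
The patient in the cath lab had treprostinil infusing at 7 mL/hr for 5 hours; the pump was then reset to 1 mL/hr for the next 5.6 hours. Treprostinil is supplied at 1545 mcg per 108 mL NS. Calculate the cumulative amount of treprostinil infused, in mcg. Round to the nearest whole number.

581 mcg

Concentration = 1545 mcg ÷ 108 mL = 14.30556 mcg/mL
Stage 1: 7 mL/hr × 5 hr = 35 mL → 35 mL × 14.30556 mcg/mL = 500.6944 mcg
Stage 2: 1 mL/hr × 5.6 hr = 5.6 mL → 5.6 mL × 14.30556 mcg/mL = 80.11111 mcg
Total = 500.6944 + 80.11111 = 580.8056 mcg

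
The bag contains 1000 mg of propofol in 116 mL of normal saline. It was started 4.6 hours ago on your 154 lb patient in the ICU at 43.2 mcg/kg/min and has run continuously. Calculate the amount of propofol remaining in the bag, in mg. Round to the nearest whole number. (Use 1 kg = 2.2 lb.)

Weight = 154 lb ÷ 2.2 lb/kg = 70 kg
Dose = 43.2 mcg/kg/min × 70 kg = 3024 mcg/min
3024 mcg/min × 60 min/hr = 181440 mcg/hr
Concentration = 1000 mg ÷ 116 mL = 8.62069 mg/mL = 8620.69 mcg/mL
Rate = 181440 mcg/hr ÷ 8620.69 mcg/mL = 21.04704 mL/hr
Volume infused = 21.04704 mL/hr × 4.6 hr = 96.81638 mL
Volume remaining = 116 − 96.81638 = 19.18362 mL
Drug remaining = 19.18362 mL × 8620.69 mcg/mL = 165376 mcg = 165.376 mg

165 mg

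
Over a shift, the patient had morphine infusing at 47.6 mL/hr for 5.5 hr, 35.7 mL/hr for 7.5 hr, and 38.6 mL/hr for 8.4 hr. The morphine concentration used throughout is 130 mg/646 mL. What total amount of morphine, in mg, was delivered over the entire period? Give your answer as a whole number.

172 mg

Concentration = 130 mg ÷ 646 mL = 0.2012384 mg/mL
Stage 1: 47.6 mL/hr × 5.5 hr = 261.8 mL → 261.8 mL × 0.2012384 mg/mL = 52.68421 mg
Stage 2: 35.7 mL/hr × 7.5 hr = 267.75 mL → 267.75 mL × 0.2012384 mg/mL = 53.88158 mg
Stage 3: 38.6 mL/hr × 8.4 hr = 324.24 mL → 324.24 mL × 0.2012384 mg/mL = 65.24954 mg
Total = 52.68421 + 53.88158 + 65.24954 = 171.8153 mg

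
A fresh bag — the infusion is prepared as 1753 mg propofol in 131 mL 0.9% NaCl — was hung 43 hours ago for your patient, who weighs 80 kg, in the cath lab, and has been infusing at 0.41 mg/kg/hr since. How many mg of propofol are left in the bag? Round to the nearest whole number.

343 mg

Dose = 0.41 mg/kg/hr × 80 kg = 32.8 mg/hr
Concentration = 1753 mg ÷ 131 mL = 13.38168 mg/mL
Rate = 32.8 mg/hr ÷ 13.38168 mg/mL = 2.451112 mL/hr
Volume infused = 2.451112 mL/hr × 43 hr = 105.3978 mL
Volume remaining = 131 − 105.3978 = 25.60217 mL
Drug remaining = 25.60217 mL × 13.38168 mg/mL = 342.6 mg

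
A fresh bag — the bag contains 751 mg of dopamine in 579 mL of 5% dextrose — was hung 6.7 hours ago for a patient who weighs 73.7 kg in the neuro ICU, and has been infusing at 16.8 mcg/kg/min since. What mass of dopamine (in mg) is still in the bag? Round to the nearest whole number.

253 mg

Dose = 16.8 mcg/kg/min × 73.7 kg = 1238.16 mcg/min
1238.16 mcg/min × 60 min/hr = 74289.6 mcg/hr
Concentration = 751 mg ÷ 579 mL = 1.297064 mg/mL = 1297.064 mcg/mL
Rate = 74289.6 mcg/hr ÷ 1297.064 mcg/mL = 57.2752 mL/hr
Volume infused = 57.2752 mL/hr × 6.7 hr = 383.7439 mL
Volume remaining = 579 − 383.7439 = 195.2561 mL
Drug remaining = 195.2561 mL × 1297.064 mcg/mL = 253259.7 mcg = 253.2597 mg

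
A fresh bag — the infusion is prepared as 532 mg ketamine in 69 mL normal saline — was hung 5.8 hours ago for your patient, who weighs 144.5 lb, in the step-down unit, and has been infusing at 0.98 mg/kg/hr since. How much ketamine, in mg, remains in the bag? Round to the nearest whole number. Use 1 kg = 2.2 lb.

159 mg

Weight = 144.5 lb ÷ 2.2 lb/kg = 65.68182 kg
Dose = 0.98 mg/kg/hr × 65.68182 kg = 64.36818 mg/hr
Concentration = 532 mg ÷ 69 mL = 7.710145 mg/mL
Rate = 64.36818 mg/hr ÷ 7.710145 mg/mL = 8.348505 mL/hr
Volume infused = 8.348505 mL/hr × 5.8 hr = 48.42133 mL
Volume remaining = 69 − 48.42133 = 20.57867 mL
Drug remaining = 20.57867 mL × 7.710145 mg/mL = 158.6645 mg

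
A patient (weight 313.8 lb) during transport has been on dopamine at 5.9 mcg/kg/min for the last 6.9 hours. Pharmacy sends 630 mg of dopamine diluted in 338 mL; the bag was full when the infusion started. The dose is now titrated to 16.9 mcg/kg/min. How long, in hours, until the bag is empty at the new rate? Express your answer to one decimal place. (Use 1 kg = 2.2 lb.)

1.9 hours

Initial rate:
Weight = 313.8 lb ÷ 2.2 lb/kg = 142.6364 kg
Dose = 5.9 mcg/kg/min × 142.6364 kg = 841.5545 mcg/min
841.5545 mcg/min × 60 min/hr = 50493.27 mcg/hr
Concentration = 630 mg ÷ 338 mL = 1.863905 mg/mL = 1863.905 mcg/mL
Rate = 50493.27 mcg/hr ÷ 1863.905 mcg/mL = 27.09004 mL/hr
Volume infused so far = 27.09004 mL/hr × 6.9 hr = 186.9213 mL
Volume remaining = 338 − 186.9213 = 151.0787 mL
New rate:
Dose = 16.9 mcg/kg/min × 142.6364 kg = 2410.555 mcg/min
2410.555 mcg/min × 60 min/hr = 144633.3 mcg/hr
Rate = 144633.3 mcg/hr ÷ 1863.905 mcg/mL = 77.5969 mL/hr
Time remaining = 151.0787 mL ÷ 77.5969 mL/hr = 1.946968 hr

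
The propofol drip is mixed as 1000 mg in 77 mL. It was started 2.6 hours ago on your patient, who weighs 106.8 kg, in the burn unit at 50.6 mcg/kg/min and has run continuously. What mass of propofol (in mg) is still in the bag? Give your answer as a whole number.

157 mg

Dose = 50.6 mcg/kg/min × 106.8 kg = 5404.08 mcg/min
5404.08 mcg/min × 60 min/hr = 324244.8 mcg/hr
Concentration = 1000 mg ÷ 77 mL = 12.98701 mg/mL = 12987.01 mcg/mL
Rate = 324244.8 mcg/hr ÷ 12987.01 mcg/mL = 24.96685 mL/hr
Volume infused = 24.96685 mL/hr × 2.6 hr = 64.91381 mL
Volume remaining = 77 − 64.91381 = 12.08619 mL
Drug remaining = 12.08619 mL × 12987.01 mcg/mL = 156963.5 mcg = 156.9635 mg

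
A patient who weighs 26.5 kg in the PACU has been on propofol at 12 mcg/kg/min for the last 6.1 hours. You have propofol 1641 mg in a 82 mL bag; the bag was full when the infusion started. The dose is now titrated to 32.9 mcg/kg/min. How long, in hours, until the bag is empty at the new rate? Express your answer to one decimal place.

Initial rate:
Dose = 12 mcg/kg/min × 26.5 kg = 318 mcg/min
318 mcg/min × 60 min/hr = 19080 mcg/hr
Concentration = 1641 mg ÷ 82 mL = 20.0122 mg/mL = 20012.2 mcg/mL
Rate = 19080 mcg/hr ÷ 20012.2 mcg/mL = 0.9534186 mL/hr
Volume infused so far = 0.9534186 mL/hr × 6.1 hr = 5.815854 mL
Volume remaining = 82 − 5.815854 = 76.18415 mL
New rate:
Dose = 32.9 mcg/kg/min × 26.5 kg = 871.85 mcg/min
871.85 mcg/min × 60 min/hr = 52311 mcg/hr
Rate = 52311 mcg/hr ÷ 20012.2 mcg/mL = 2.613956 mL/hr
Time remaining = 76.18415 mL ÷ 2.613956 mL/hr = 29.14515 hr

29.1 hours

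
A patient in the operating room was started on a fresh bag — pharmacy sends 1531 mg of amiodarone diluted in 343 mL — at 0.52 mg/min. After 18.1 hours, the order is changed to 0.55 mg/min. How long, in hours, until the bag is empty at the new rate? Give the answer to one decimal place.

29.3 hours

Initial rate:
0.52 mg/min × 60 min/hr = 31.2 mg/hr
Concentration = 1531 mg ÷ 343 mL = 4.463557 mg/mL
Rate = 31.2 mg/hr ÷ 4.463557 mg/mL = 6.989941 mL/hr
Volume infused so far = 6.989941 mL/hr × 18.1 hr = 126.5179 mL
Volume remaining = 343 − 126.5179 = 216.4821 mL
New rate:
0.55 mg/min × 60 min/hr = 33 mg/hr
Rate = 33 mg/hr ÷ 4.463557 mg/mL = 7.393207 mL/hr
Time remaining = 216.4821 mL ÷ 7.393207 mL/hr = 29.28121 hr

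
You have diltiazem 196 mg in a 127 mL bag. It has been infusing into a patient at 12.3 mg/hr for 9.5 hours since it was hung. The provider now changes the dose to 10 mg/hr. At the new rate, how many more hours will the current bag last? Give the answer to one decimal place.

Initial rate:
Concentration = 196 mg ÷ 127 mL = 1.543307 mg/mL
Rate = 12.3 mg/hr ÷ 1.543307 mg/mL = 7.969898 mL/hr
Volume infused so far = 7.969898 mL/hr × 9.5 hr = 75.71403 mL
Volume remaining = 127 − 75.71403 = 51.28597 mL
New rate:
Rate = 10 mg/hr ÷ 1.543307 mg/mL = 6.479592 mL/hr
Time remaining = 51.28597 mL ÷ 6.479592 mL/hr = 7.915 hr

7.9 hours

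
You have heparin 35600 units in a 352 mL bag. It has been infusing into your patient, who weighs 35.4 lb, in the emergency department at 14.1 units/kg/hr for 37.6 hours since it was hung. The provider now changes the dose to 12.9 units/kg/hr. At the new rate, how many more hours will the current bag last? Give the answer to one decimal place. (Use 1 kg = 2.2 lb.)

Initial rate:
Weight = 35.4 lb ÷ 2.2 lb/kg = 16.09091 kg
Dose = 14.1 units/kg/hr × 16.09091 kg = 226.8818 units/hr
Concentration = 35600 units ÷ 352 mL = 101.1364 units/mL
Rate = 226.8818 units/hr ÷ 101.1364 units/mL = 2.243326 mL/hr
Volume infused so far = 2.243326 mL/hr × 37.6 hr = 84.34905 mL
Volume remaining = 352 − 84.34905 = 267.6509 mL
New rate:
Dose = 12.9 units/kg/hr × 16.09091 kg = 207.5727 units/hr
Rate = 207.5727 units/hr ÷ 101.1364 units/mL = 2.052404 mL/hr
Time remaining = 267.6509 mL ÷ 2.052404 mL/hr = 130.4085 hr

130.4 hours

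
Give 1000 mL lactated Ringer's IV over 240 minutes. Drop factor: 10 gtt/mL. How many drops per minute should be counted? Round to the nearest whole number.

42 gtt/min

1000 mL ÷ (240 min) = 4.166667 mL/min
4.166667 mL/min × 10 gtt/mL = 41.66667 gtt/min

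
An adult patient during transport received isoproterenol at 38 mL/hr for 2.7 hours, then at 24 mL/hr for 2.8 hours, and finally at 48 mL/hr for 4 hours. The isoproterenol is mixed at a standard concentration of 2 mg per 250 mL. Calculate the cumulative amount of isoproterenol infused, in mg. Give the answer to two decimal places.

2.89 mg

Concentration = 2 mg ÷ 250 mL = 0.008 mg/mL
Stage 1: 38 mL/hr × 2.7 hr = 102.6 mL → 102.6 mL × 0.008 mg/mL = 0.8208 mg
Stage 2: 24 mL/hr × 2.8 hr = 67.2 mL → 67.2 mL × 0.008 mg/mL = 0.5376 mg
Stage 3: 48 mL/hr × 4 hr = 192 mL → 192 mL × 0.008 mg/mL = 1.536 mg
Total = 0.8208 + 0.5376 + 1.536 = 2.8944 mg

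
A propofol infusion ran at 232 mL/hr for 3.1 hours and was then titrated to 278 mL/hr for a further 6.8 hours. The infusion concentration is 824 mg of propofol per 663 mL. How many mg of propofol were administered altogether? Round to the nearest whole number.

Concentration = 824 mg ÷ 663 mL = 1.242836 mg/mL
Stage 1: 232 mL/hr × 3.1 hr = 719.2 mL → 719.2 mL × 1.242836 mg/mL = 893.8474 mg
Stage 2: 278 mL/hr × 6.8 hr = 1890.4 mL → 1890.4 mL × 1.242836 mg/mL = 2349.456 mg
Total = 893.8474 + 2349.456 = 3243.304 mg

3243 mg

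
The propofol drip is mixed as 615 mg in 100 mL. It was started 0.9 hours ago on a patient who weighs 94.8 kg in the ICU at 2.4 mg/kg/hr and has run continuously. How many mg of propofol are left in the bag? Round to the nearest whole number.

Dose = 2.4 mg/kg/hr × 94.8 kg = 227.52 mg/hr
Concentration = 615 mg ÷ 100 mL = 6.15 mg/mL
Rate = 227.52 mg/hr ÷ 6.15 mg/mL = 36.99512 mL/hr
Volume infused = 36.99512 mL/hr × 0.9 hr = 33.29561 mL
Volume remaining = 100 − 33.29561 = 66.70439 mL
Drug remaining = 66.70439 mL × 6.15 mg/mL = 410.232 mg

410 mg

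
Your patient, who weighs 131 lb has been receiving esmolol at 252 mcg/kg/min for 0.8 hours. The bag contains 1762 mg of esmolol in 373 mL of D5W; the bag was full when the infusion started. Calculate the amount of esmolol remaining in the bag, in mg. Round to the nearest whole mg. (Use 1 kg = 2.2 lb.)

Weight = 131 lb ÷ 2.2 lb/kg = 59.54545 kg
Dose = 252 mcg/kg/min × 59.54545 kg = 15005.45 mcg/min
15005.45 mcg/min × 60 min/hr = 900327.3 mcg/hr
Concentration = 1762 mg ÷ 373 mL = 4.723861 mg/mL = 4723.861 mcg/mL
Rate = 900327.3 mcg/hr ÷ 4723.861 mcg/mL = 190.5914 mL/hr
Volume infused = 190.5914 mL/hr × 0.8 hr = 152.4731 mL
Volume remaining = 373 − 152.4731 = 220.5269 mL
Drug remaining = 220.5269 mL × 4723.861 mcg/mL = 1041738 mcg = 1041.738 mg

1042 mg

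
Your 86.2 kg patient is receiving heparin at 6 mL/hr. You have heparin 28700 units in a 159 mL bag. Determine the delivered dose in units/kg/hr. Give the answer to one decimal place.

Concentration = 28700 units ÷ 159 mL = 180.5031 units/mL
Drug rate = 6 mL/hr × 180.5031 units/mL = 1083.019 units/hr
1083.019 units/hr ÷ 86.2 kg = 12.56402 units/kg/hr

12.6 units/kg/hr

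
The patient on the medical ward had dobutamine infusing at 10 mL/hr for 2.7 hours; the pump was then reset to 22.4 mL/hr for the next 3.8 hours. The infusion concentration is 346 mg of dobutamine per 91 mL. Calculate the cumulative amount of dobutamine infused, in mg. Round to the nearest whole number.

426 mg

Concentration = 346 mg ÷ 91 mL = 3.802198 mg/mL
Stage 1: 10 mL/hr × 2.7 hr = 27 mL → 27 mL × 3.802198 mg/mL = 102.6593 mg
Stage 2: 22.4 mL/hr × 3.8 hr = 85.12 mL → 85.12 mL × 3.802198 mg/mL = 323.6431 mg
Total = 102.6593 + 323.6431 = 426.3024 mg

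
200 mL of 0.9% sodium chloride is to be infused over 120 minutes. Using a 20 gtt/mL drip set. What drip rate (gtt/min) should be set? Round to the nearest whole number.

200 mL ÷ (120 min) = 1.666667 mL/min
1.666667 mL/min × 20 gtt/mL = 33.33333 gtt/min

33 gtt/min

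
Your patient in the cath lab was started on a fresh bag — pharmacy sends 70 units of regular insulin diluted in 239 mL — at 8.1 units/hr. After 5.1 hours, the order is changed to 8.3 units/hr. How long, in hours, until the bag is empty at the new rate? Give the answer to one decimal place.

3.5 hours

Initial rate:
Concentration = 70 units ÷ 239 mL = 0.292887 units/mL
Rate = 8.1 units/hr ÷ 0.292887 units/mL = 27.65571 mL/hr
Volume infused so far = 27.65571 mL/hr × 5.1 hr = 141.0441 mL
Volume remaining = 239 − 141.0441 = 97.95586 mL
New rate:
Rate = 8.3 units/hr ÷ 0.292887 units/mL = 28.33857 mL/hr
Time remaining = 97.95586 mL ÷ 28.33857 mL/hr = 3.456627 hr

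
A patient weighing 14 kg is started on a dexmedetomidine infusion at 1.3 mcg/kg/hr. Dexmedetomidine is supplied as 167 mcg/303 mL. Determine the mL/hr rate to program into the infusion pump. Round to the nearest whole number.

33 mL/hr

Dose = 1.3 mcg/kg/hr × 14 kg = 18.2 mcg/hr
Concentration = 167 mcg ÷ 303 mL = 0.5511551 mcg/mL
Rate = 18.2 mcg/hr ÷ 0.5511551 mcg/mL = 33.02156 mL/hr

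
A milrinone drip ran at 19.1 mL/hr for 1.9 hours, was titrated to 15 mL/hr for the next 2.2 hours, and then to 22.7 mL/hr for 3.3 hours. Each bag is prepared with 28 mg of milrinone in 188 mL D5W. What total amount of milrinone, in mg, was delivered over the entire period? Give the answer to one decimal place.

21.5 mg

Concentration = 28 mg ÷ 188 mL = 0.1489362 mg/mL
Stage 1: 19.1 mL/hr × 1.9 hr = 36.29 mL → 36.29 mL × 0.1489362 mg/mL = 5.404894 mg
Stage 2: 15 mL/hr × 2.2 hr = 33 mL → 33 mL × 0.1489362 mg/mL = 4.914894 mg
Stage 3: 22.7 mL/hr × 3.3 hr = 74.91 mL → 74.91 mL × 0.1489362 mg/mL = 11.15681 mg
Total = 5.404894 + 4.914894 + 11.15681 = 21.4766 mg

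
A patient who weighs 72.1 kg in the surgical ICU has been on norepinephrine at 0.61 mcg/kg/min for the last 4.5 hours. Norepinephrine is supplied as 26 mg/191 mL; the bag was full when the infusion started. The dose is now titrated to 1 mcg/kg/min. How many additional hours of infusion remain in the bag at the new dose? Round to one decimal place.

Initial rate:
Dose = 0.61 mcg/kg/min × 72.1 kg = 43.981 mcg/min
43.981 mcg/min × 60 min/hr = 2638.86 mcg/hr
Concentration = 26 mg ÷ 191 mL = 0.1361257 mg/mL = 136.1257 mcg/mL
Rate = 2638.86 mcg/hr ÷ 136.1257 mcg/mL = 19.38547 mL/hr
Volume infused so far = 19.38547 mL/hr × 4.5 hr = 87.23462 mL
Volume remaining = 191 − 87.23462 = 103.7654 mL
New rate:
Dose = 1 mcg/kg/min × 72.1 kg = 72.1 mcg/min
72.1 mcg/min × 60 min/hr = 4326 mcg/hr
Rate = 4326 mcg/hr ÷ 136.1257 mcg/mL = 31.77946 mL/hr
Time remaining = 103.7654 mL ÷ 31.77946 mL/hr = 3.265171 hr

3.3 hours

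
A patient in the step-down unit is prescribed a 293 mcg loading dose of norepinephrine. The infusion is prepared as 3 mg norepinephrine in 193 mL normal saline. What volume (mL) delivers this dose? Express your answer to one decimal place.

18.8 mL

Concentration = 3 mg ÷ 193 mL = 0.01554404 mg/mL = 15.54404 mcg/mL
Volume = 293 mcg ÷ 15.54404 mcg/mL = 18.84967 mL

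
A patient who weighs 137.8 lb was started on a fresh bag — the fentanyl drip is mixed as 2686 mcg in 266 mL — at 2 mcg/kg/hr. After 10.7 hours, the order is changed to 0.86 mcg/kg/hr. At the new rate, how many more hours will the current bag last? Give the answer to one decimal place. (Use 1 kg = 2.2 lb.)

Initial rate:
Weight = 137.8 lb ÷ 2.2 lb/kg = 62.63636 kg
Dose = 2 mcg/kg/hr × 62.63636 kg = 125.2727 mcg/hr
Concentration = 2686 mcg ÷ 266 mL = 10.09774 mcg/mL
Rate = 125.2727 mcg/hr ÷ 10.09774 mcg/mL = 12.40601 mL/hr
Volume infused so far = 12.40601 mL/hr × 10.7 hr = 132.7443 mL
Volume remaining = 266 − 132.7443 = 133.2557 mL
New rate:
Dose = 0.86 mcg/kg/hr × 62.63636 kg = 53.86727 mcg/hr
Rate = 53.86727 mcg/hr ÷ 10.09774 mcg/mL = 5.334585 mL/hr
Time remaining = 133.2557 mL ÷ 5.334585 mL/hr = 24.97958 hr

25.0 hours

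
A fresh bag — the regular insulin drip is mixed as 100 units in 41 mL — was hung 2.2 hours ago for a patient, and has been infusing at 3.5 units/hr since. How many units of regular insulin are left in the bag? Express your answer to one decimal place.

Concentration = 100 units ÷ 41 mL = 2.439024 units/mL
Rate = 3.5 units/hr ÷ 2.439024 units/mL = 1.435 mL/hr
Volume infused = 1.435 mL/hr × 2.2 hr = 3.157 mL
Volume remaining = 41 − 3.157 = 37.843 mL
Drug remaining = 37.843 mL × 2.439024 units/mL = 92.3 units

92.3 units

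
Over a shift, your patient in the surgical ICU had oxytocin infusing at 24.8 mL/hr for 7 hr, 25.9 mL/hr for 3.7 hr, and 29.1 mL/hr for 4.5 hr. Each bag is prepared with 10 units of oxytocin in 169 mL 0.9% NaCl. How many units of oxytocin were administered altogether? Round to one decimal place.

Concentration = 10 units ÷ 169 mL = 0.0591716 units/mL
Stage 1: 24.8 mL/hr × 7 hr = 173.6 mL → 173.6 mL × 0.0591716 units/mL = 10.27219 units
Stage 2: 25.9 mL/hr × 3.7 hr = 95.83 mL → 95.83 mL × 0.0591716 units/mL = 5.670414 units
Stage 3: 29.1 mL/hr × 4.5 hr = 130.95 mL → 130.95 mL × 0.0591716 units/mL = 7.748521 units
Total = 10.27219 + 5.670414 + 7.748521 = 23.69112 units

23.7 units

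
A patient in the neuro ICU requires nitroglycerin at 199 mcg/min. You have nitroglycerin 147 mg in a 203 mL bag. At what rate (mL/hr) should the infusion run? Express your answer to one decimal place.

16.5 mL/hr

199 mcg/min × 60 min/hr = 11940 mcg/hr
Concentration = 147 mg ÷ 203 mL = 0.7241379 mg/mL = 724.1379 mcg/mL
Rate = 11940 mcg/hr ÷ 724.1379 mcg/mL = 16.48857 mL/hr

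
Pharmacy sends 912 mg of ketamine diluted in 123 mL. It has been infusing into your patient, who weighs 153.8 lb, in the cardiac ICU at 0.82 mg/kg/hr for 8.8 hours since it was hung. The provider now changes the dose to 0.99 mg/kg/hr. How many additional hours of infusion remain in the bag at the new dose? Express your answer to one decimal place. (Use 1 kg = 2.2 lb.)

Initial rate:
Weight = 153.8 lb ÷ 2.2 lb/kg = 69.90909 kg
Dose = 0.82 mg/kg/hr × 69.90909 kg = 57.32545 mg/hr
Concentration = 912 mg ÷ 123 mL = 7.414634 mg/mL
Rate = 57.32545 mg/hr ÷ 7.414634 mg/mL = 7.731394 mL/hr
Volume infused so far = 7.731394 mL/hr × 8.8 hr = 68.03626 mL
Volume remaining = 123 − 68.03626 = 54.96374 mL
New rate:
Dose = 0.99 mg/kg/hr × 69.90909 kg = 69.21 mg/hr
Rate = 69.21 mg/hr ÷ 7.414634 mg/mL = 9.334243 mL/hr
Time remaining = 54.96374 mL ÷ 9.334243 mL/hr = 5.888398 hr

5.9 hours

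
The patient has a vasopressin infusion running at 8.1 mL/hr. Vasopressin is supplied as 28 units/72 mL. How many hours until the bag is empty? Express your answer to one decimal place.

Duration = 72 mL ÷ 8.1 mL/hr = 8.888889 hr

8.9 hours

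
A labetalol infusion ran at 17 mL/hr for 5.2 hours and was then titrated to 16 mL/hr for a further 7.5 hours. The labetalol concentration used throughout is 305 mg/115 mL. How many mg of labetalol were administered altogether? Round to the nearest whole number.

553 mg

Concentration = 305 mg ÷ 115 mL = 2.652174 mg/mL
Stage 1: 17 mL/hr × 5.2 hr = 88.4 mL → 88.4 mL × 2.652174 mg/mL = 234.4522 mg
Stage 2: 16 mL/hr × 7.5 hr = 120 mL → 120 mL × 2.652174 mg/mL = 318.2609 mg
Total = 234.4522 + 318.2609 = 552.713 mg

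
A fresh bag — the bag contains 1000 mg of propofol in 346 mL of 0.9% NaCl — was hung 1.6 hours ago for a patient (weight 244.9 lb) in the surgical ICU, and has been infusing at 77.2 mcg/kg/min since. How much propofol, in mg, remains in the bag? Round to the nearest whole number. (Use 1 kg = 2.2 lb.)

175 mg

Weight = 244.9 lb ÷ 2.2 lb/kg = 111.3182 kg
Dose = 77.2 mcg/kg/min × 111.3182 kg = 8593.764 mcg/min
8593.764 mcg/min × 60 min/hr = 515625.8 mcg/hr
Concentration = 1000 mg ÷ 346 mL = 2.890173 mg/mL = 2890.173 mcg/mL
Rate = 515625.8 mcg/hr ÷ 2890.173 mcg/mL = 178.4065 mL/hr
Volume infused = 178.4065 mL/hr × 1.6 hr = 285.4505 mL
Volume remaining = 346 − 285.4505 = 60.54955 mL
Drug remaining = 60.54955 mL × 2890.173 mcg/mL = 174998.7 mcg = 174.9987 mg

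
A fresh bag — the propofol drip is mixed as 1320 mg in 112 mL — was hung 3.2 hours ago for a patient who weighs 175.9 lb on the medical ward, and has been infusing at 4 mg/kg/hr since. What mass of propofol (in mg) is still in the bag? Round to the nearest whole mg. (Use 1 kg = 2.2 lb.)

297 mg

Weight = 175.9 lb ÷ 2.2 lb/kg = 79.95455 kg
Dose = 4 mg/kg/hr × 79.95455 kg = 319.8182 mg/hr
Concentration = 1320 mg ÷ 112 mL = 11.78571 mg/mL
Rate = 319.8182 mg/hr ÷ 11.78571 mg/mL = 27.13609 mL/hr
Volume infused = 27.13609 mL/hr × 3.2 hr = 86.83548 mL
Volume remaining = 112 − 86.83548 = 25.16452 mL
Drug remaining = 25.16452 mL × 11.78571 mg/mL = 296.5818 mg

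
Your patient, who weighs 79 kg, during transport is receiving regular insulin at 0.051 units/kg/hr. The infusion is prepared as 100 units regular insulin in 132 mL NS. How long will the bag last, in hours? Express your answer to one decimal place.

Dose = 0.051 units/kg/hr × 79 kg = 4.029 units/hr
Concentration = 100 units ÷ 132 mL = 0.7575758 units/mL
Rate = 4.029 units/hr ÷ 0.7575758 units/mL = 5.31828 mL/hr
Duration = 132 mL ÷ 5.31828 mL/hr = 24.82005 hr

24.8 hours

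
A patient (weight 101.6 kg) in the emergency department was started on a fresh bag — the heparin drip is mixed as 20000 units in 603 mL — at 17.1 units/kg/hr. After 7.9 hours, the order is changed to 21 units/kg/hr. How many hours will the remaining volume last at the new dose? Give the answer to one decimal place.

2.9 hours

Initial rate:
Dose = 17.1 units/kg/hr × 101.6 kg = 1737.36 units/hr
Concentration = 20000 units ÷ 603 mL = 33.1675 units/mL
Rate = 1737.36 units/hr ÷ 33.1675 units/mL = 52.3814 mL/hr
Volume infused so far = 52.3814 mL/hr × 7.9 hr = 413.8131 mL
Volume remaining = 603 − 413.8131 = 189.1869 mL
New rate:
Dose = 21 units/kg/hr × 101.6 kg = 2133.6 units/hr
Rate = 2133.6 units/hr ÷ 33.1675 units/mL = 64.32804 mL/hr
Time remaining = 189.1869 mL ÷ 64.32804 mL/hr = 2.940971 hr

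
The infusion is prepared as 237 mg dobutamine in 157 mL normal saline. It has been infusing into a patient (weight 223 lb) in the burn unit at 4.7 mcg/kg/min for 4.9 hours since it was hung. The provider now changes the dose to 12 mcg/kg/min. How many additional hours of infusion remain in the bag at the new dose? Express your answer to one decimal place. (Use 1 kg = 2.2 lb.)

1.3 hours

Initial rate:
Weight = 223 lb ÷ 2.2 lb/kg = 101.3636 kg
Dose = 4.7 mcg/kg/min × 101.3636 kg = 476.4091 mcg/min
476.4091 mcg/min × 60 min/hr = 28584.55 mcg/hr
Concentration = 237 mg ÷ 157 mL = 1.509554 mg/mL = 1509.554 mcg/mL
Rate = 28584.55 mcg/hr ÷ 1509.554 mcg/mL = 18.93575 mL/hr
Volume infused so far = 18.93575 mL/hr × 4.9 hr = 92.78519 mL
Volume remaining = 157 − 92.78519 = 64.21481 mL
New rate:
Dose = 12 mcg/kg/min × 101.3636 kg = 1216.364 mcg/min
1216.364 mcg/min × 60 min/hr = 72981.82 mcg/hr
Rate = 72981.82 mcg/hr ÷ 1509.554 mcg/mL = 48.34661 mL/hr
Time remaining = 64.21481 mL ÷ 48.34661 mL/hr = 1.328217 hr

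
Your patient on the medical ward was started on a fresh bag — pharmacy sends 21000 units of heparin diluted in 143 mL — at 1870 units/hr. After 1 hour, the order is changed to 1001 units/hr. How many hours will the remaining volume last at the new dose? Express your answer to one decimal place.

Initial rate:
Concentration = 21000 units ÷ 143 mL = 146.8531 units/mL
Rate = 1870 units/hr ÷ 146.8531 units/mL = 12.73381 mL/hr
Volume infused so far = 12.73381 mL/hr × 1 hr = 12.73381 mL
Volume remaining = 143 − 12.73381 = 130.2662 mL
New rate:
Rate = 1001 units/hr ÷ 146.8531 units/mL = 6.816333 mL/hr
Time remaining = 130.2662 mL ÷ 6.816333 mL/hr = 19.11089 hr

19.1 hours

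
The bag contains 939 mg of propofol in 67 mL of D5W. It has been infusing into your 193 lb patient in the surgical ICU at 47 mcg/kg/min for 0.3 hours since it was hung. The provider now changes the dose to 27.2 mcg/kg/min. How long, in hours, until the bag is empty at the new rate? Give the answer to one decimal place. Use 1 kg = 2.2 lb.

6.0 hours

Initial rate:
Weight = 193 lb ÷ 2.2 lb/kg = 87.72727 kg
Dose = 47 mcg/kg/min × 87.72727 kg = 4123.182 mcg/min
4123.182 mcg/min × 60 min/hr = 247390.9 mcg/hr
Concentration = 939 mg ÷ 67 mL = 14.01493 mg/mL = 14014.93 mcg/mL
Rate = 247390.9 mcg/hr ÷ 14014.93 mcg/mL = 17.65196 mL/hr
Volume infused so far = 17.65196 mL/hr × 0.3 hr = 5.295588 mL
Volume remaining = 67 − 5.295588 = 61.70441 mL
New rate:
Dose = 27.2 mcg/kg/min × 87.72727 kg = 2386.182 mcg/min
2386.182 mcg/min × 60 min/hr = 143170.9 mcg/hr
Rate = 143170.9 mcg/hr ÷ 14014.93 mcg/mL = 10.2156 mL/hr
Time remaining = 61.70441 mL ÷ 10.2156 mL/hr = 6.040213 hr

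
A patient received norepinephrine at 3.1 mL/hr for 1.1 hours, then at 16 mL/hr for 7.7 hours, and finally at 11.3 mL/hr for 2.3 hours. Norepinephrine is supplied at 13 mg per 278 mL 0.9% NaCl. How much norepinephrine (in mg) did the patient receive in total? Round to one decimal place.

7.1 mg

Concentration = 13 mg ÷ 278 mL = 0.04676259 mg/mL
Stage 1: 3.1 mL/hr × 1.1 hr = 3.41 mL → 3.41 mL × 0.04676259 mg/mL = 0.1594604 mg
Stage 2: 16 mL/hr × 7.7 hr = 123.2 mL → 123.2 mL × 0.04676259 mg/mL = 5.761151 mg
Stage 3: 11.3 mL/hr × 2.3 hr = 25.99 mL → 25.99 mL × 0.04676259 mg/mL = 1.21536 mg
Total = 0.1594604 + 5.761151 + 1.21536 = 7.135971 mg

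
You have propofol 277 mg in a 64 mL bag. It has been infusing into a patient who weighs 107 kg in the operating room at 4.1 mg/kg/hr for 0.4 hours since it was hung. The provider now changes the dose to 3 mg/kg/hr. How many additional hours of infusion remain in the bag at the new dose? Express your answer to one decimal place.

0.3 hours

Initial rate:
Dose = 4.1 mg/kg/hr × 107 kg = 438.7 mg/hr
Concentration = 277 mg ÷ 64 mL = 4.328125 mg/mL
Rate = 438.7 mg/hr ÷ 4.328125 mg/mL = 101.3603 mL/hr
Volume infused so far = 101.3603 mL/hr × 0.4 hr = 40.54412 mL
Volume remaining = 64 − 40.54412 = 23.45588 mL
New rate:
Dose = 3 mg/kg/hr × 107 kg = 321 mg/hr
Rate = 321 mg/hr ÷ 4.328125 mg/mL = 74.16606 mL/hr
Time remaining = 23.45588 mL ÷ 74.16606 mL/hr = 0.3162617 hr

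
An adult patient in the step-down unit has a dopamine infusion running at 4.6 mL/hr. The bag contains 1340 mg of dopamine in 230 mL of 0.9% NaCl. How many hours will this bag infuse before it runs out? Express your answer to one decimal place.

Duration = 230 mL ÷ 4.6 mL/hr = 50 hr

50.0 hours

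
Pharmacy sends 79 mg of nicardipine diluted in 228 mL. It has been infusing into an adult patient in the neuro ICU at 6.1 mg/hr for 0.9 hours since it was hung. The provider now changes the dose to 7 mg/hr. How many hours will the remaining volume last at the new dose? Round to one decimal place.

10.5 hours

Initial rate:
Concentration = 79 mg ÷ 228 mL = 0.3464912 mg/mL
Rate = 6.1 mg/hr ÷ 0.3464912 mg/mL = 17.60506 mL/hr
Volume infused so far = 17.60506 mL/hr × 0.9 hr = 15.84456 mL
Volume remaining = 228 − 15.84456 = 212.1554 mL
New rate:
Rate = 7 mg/hr ÷ 0.3464912 mg/mL = 20.20253 mL/hr
Time remaining = 212.1554 mL ÷ 20.20253 mL/hr = 10.50143 hr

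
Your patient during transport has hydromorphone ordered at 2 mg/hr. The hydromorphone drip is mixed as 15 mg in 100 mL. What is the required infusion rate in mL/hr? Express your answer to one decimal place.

Concentration = 15 mg ÷ 100 mL = 0.15 mg/mL
Rate = 2 mg/hr ÷ 0.15 mg/mL = 13.33333 mL/hr

13.3 mL/hr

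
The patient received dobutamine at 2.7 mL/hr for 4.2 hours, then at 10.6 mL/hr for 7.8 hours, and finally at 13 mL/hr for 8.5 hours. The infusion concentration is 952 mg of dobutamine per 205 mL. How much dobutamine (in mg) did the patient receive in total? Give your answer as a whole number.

950 mg

Concentration = 952 mg ÷ 205 mL = 4.643902 mg/mL
Stage 1: 2.7 mL/hr × 4.2 hr = 11.34 mL → 11.34 mL × 4.643902 mg/mL = 52.66185 mg
Stage 2: 10.6 mL/hr × 7.8 hr = 82.68 mL → 82.68 mL × 4.643902 mg/mL = 383.9579 mg
Stage 3: 13 mL/hr × 8.5 hr = 110.5 mL → 110.5 mL × 4.643902 mg/mL = 513.1512 mg
Total = 52.66185 + 383.9579 + 513.1512 = 949.7709 mg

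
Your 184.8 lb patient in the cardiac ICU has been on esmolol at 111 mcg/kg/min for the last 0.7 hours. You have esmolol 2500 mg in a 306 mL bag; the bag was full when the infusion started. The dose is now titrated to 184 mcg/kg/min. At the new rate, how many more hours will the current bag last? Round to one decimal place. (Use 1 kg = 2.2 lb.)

2.3 hours

Initial rate:
Weight = 184.8 lb ÷ 2.2 lb/kg = 84 kg
Dose = 111 mcg/kg/min × 84 kg = 9324 mcg/min
9324 mcg/min × 60 min/hr = 559440 mcg/hr
Concentration = 2500 mg ÷ 306 mL = 8.169935 mg/mL = 8169.935 mcg/mL
Rate = 559440 mcg/hr ÷ 8169.935 mcg/mL = 68.47546 mL/hr
Volume infused so far = 68.47546 mL/hr × 0.7 hr = 47.93282 mL
Volume remaining = 306 − 47.93282 = 258.0672 mL
New rate:
Dose = 184 mcg/kg/min × 84 kg = 15456 mcg/min
15456 mcg/min × 60 min/hr = 927360 mcg/hr
Rate = 927360 mcg/hr ÷ 8169.935 mcg/mL = 113.5089 mL/hr
Time remaining = 258.0672 mL ÷ 113.5089 mL/hr = 2.273542 hr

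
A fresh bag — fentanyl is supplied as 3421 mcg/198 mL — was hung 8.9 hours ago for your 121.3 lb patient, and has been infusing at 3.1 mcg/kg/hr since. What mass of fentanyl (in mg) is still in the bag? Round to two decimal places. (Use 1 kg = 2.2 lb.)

1.90 mg

Weight = 121.3 lb ÷ 2.2 lb/kg = 55.13636 kg
Dose = 3.1 mcg/kg/hr × 55.13636 kg = 170.9227 mcg/hr
Concentration = 3421 mcg ÷ 198 mL = 17.27778 mcg/mL
Rate = 170.9227 mcg/hr ÷ 17.27778 mcg/mL = 9.892634 mL/hr
Volume infused = 9.892634 mL/hr × 8.9 hr = 88.04444 mL
Volume remaining = 198 − 88.04444 = 109.9556 mL
Drug remaining = 109.9556 mL × 17.27778 mcg/mL = 1899.788 mcg = 1.899788 mg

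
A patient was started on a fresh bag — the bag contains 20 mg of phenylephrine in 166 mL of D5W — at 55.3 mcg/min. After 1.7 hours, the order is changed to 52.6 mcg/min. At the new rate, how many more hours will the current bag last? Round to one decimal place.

4.5 hours

Initial rate:
55.3 mcg/min × 60 min/hr = 3318 mcg/hr
Concentration = 20 mg ÷ 166 mL = 0.1204819 mg/mL = 120.4819 mcg/mL
Rate = 3318 mcg/hr ÷ 120.4819 mcg/mL = 27.5394 mL/hr
Volume infused so far = 27.5394 mL/hr × 1.7 hr = 46.81698 mL
Volume remaining = 166 − 46.81698 = 119.183 mL
New rate:
52.6 mcg/min × 60 min/hr = 3156 mcg/hr
Rate = 3156 mcg/hr ÷ 120.4819 mcg/mL = 26.1948 mL/hr
Time remaining = 119.183 mL ÷ 26.1948 mL/hr = 4.549873 hr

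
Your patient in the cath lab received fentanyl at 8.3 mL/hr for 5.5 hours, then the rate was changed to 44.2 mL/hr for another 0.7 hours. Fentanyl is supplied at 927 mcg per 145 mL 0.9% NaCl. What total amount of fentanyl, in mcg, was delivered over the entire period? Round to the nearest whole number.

490 mcg

Concentration = 927 mcg ÷ 145 mL = 6.393103 mcg/mL
Stage 1: 8.3 mL/hr × 5.5 hr = 45.65 mL → 45.65 mL × 6.393103 mcg/mL = 291.8452 mcg
Stage 2: 44.2 mL/hr × 0.7 hr = 30.94 mL → 30.94 mL × 6.393103 mcg/mL = 197.8026 mcg
Total = 291.8452 + 197.8026 = 489.6478 mcg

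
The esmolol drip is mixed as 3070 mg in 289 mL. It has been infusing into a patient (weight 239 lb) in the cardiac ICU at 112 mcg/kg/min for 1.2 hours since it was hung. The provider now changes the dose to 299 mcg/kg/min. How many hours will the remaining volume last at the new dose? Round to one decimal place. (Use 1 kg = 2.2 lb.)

1.1 hours

Initial rate:
Weight = 239 lb ÷ 2.2 lb/kg = 108.6364 kg
Dose = 112 mcg/kg/min × 108.6364 kg = 12167.27 mcg/min
12167.27 mcg/min × 60 min/hr = 730036.4 mcg/hr
Concentration = 3070 mg ÷ 289 mL = 10.62284 mg/mL = 10622.84 mcg/mL
Rate = 730036.4 mcg/hr ÷ 10622.84 mcg/mL = 68.72329 mL/hr
Volume infused so far = 68.72329 mL/hr × 1.2 hr = 82.46795 mL
Volume remaining = 289 − 82.46795 = 206.532 mL
New rate:
Dose = 299 mcg/kg/min × 108.6364 kg = 32482.27 mcg/min
32482.27 mcg/min × 60 min/hr = 1948936 mcg/hr
Rate = 1948936 mcg/hr ÷ 10622.84 mcg/mL = 183.4666 mL/hr
Time remaining = 206.532 mL ÷ 183.4666 mL/hr = 1.12572 hr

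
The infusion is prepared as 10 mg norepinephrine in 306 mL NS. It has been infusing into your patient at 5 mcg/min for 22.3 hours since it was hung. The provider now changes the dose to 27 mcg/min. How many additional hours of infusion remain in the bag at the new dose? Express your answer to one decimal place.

2.0 hours

Initial rate:
5 mcg/min × 60 min/hr = 300 mcg/hr
Concentration = 10 mg ÷ 306 mL = 0.03267974 mg/mL = 32.67974 mcg/mL
Rate = 300 mcg/hr ÷ 32.67974 mcg/mL = 9.18 mL/hr
Volume infused so far = 9.18 mL/hr × 22.3 hr = 204.714 mL
Volume remaining = 306 − 204.714 = 101.286 mL
New rate:
27 mcg/min × 60 min/hr = 1620 mcg/hr
Rate = 1620 mcg/hr ÷ 32.67974 mcg/mL = 49.572 mL/hr
Time remaining = 101.286 mL ÷ 49.572 mL/hr = 2.04321 hr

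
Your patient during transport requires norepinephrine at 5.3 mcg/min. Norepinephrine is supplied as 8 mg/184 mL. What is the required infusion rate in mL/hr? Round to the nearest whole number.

7 mL/hr

5.3 mcg/min × 60 min/hr = 318 mcg/hr
Concentration = 8 mg ÷ 184 mL = 0.04347826 mg/mL = 43.47826 mcg/mL
Rate = 318 mcg/hr ÷ 43.47826 mcg/mL = 7.314 mL/hr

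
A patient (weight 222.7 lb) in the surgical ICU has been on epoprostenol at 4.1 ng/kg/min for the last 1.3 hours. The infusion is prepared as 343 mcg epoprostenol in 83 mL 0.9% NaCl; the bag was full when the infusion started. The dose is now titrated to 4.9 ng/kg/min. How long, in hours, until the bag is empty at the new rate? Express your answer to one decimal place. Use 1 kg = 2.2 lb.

Initial rate:
Weight = 222.7 lb ÷ 2.2 lb/kg = 101.2273 kg
Dose = 4.1 ng/kg/min × 101.2273 kg = 415.0318 ng/min
415.0318 ng/min × 60 min/hr = 24901.91 ng/hr
Concentration = 343 mcg ÷ 83 mL = 4.13253 mcg/mL = 4132.53 ng/mL
Rate = 24901.91 ng/hr ÷ 4132.53 ng/mL = 6.025826 mL/hr
Volume infused so far = 6.025826 mL/hr × 1.3 hr = 7.833574 mL
Volume remaining = 83 − 7.833574 = 75.16643 mL
New rate:
Dose = 4.9 ng/kg/min × 101.2273 kg = 496.0136 ng/min
496.0136 ng/min × 60 min/hr = 29760.82 ng/hr
Rate = 29760.82 ng/hr ÷ 4132.53 ng/mL = 7.201597 mL/hr
Time remaining = 75.16643 mL ÷ 7.201597 mL/hr = 10.43747 hr

10.4 hours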